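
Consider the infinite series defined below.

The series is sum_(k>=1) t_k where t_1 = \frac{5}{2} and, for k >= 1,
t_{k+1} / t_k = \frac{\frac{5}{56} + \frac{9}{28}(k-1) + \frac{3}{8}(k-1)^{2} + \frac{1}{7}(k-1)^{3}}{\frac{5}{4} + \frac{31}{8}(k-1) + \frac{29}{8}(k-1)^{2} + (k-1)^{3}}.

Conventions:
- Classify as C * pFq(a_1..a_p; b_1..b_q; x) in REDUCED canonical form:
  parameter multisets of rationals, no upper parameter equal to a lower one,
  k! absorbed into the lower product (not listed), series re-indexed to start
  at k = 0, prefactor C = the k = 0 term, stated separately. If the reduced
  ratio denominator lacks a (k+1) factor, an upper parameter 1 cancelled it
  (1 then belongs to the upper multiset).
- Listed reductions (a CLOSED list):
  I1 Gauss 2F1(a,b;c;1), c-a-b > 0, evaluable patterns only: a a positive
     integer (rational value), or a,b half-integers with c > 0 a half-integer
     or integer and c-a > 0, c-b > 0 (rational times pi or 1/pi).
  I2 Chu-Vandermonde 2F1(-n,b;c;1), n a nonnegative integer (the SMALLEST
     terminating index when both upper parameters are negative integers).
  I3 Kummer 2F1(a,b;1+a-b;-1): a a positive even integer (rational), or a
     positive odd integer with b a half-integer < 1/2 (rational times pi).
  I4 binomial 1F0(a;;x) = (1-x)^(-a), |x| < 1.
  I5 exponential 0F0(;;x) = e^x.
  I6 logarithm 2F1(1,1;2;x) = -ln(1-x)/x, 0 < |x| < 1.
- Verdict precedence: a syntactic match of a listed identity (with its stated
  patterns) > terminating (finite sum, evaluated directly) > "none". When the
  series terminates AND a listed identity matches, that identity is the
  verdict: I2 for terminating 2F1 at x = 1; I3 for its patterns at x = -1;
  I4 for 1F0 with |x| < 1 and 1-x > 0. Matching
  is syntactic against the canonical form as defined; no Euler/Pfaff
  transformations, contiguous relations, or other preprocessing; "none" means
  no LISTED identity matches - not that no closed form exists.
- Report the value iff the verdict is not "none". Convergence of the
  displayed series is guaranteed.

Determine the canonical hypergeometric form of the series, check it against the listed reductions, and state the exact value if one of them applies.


With C = \frac{5}{2}: the canonical form is 2F1(1, 1; 2; \frac{1}{7}). Verdict: the I6 logarithm reduction applies (the logarithm: parameters (1,1;2), x = \frac{1}{7}). Sum: \left(-\frac{35}{2}\right) \cdot \ln\left(\frac{6}{7}\right).

Key observation: with t_0 = \frac{5}{2}, roots of the ratio polynomials (C = 5/2) are the negated parameters.
Ratio: r(k) = \frac{1}{7} * (k+1) (k+1) / [(k+2) (k+1)] - rational in k, leading ratio \frac{1}{7}; with t_0 = \frac{5}{2}, classification follows.


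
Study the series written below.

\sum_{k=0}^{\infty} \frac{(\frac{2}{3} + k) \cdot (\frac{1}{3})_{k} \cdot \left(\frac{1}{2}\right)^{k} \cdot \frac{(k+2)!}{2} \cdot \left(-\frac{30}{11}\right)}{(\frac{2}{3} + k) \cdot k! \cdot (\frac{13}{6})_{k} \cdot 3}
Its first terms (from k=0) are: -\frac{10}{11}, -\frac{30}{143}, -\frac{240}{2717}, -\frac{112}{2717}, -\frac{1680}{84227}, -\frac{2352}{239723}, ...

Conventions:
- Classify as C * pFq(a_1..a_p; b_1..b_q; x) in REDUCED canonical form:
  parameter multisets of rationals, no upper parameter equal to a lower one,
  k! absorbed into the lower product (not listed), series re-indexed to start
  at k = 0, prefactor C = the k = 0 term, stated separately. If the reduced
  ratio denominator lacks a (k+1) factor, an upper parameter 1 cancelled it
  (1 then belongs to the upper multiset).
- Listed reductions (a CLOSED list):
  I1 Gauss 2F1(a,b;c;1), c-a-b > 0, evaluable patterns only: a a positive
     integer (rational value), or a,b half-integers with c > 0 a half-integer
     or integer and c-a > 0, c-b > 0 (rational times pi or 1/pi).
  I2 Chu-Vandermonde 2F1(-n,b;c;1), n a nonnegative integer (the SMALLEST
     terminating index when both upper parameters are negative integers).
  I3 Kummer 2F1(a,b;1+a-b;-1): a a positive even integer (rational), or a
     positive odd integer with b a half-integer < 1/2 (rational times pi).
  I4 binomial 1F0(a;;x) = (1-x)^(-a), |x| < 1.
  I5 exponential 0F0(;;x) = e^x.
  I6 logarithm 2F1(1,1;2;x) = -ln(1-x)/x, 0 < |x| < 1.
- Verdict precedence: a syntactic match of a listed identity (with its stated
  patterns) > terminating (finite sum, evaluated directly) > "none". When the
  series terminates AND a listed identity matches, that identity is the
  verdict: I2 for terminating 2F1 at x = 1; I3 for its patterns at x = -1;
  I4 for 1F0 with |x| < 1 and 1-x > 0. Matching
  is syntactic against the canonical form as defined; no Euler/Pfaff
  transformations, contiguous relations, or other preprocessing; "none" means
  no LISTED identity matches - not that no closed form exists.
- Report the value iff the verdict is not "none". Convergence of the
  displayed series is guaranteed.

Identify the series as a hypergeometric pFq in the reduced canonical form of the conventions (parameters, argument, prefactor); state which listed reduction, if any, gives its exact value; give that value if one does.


Classification (C = -\frac{10}{11}): 2F1 with upper {\frac{1}{3}, 3}, lower {\frac{13}{6}}, argument x = \frac{1}{2}. Verdict: no listed reduction: x = \frac{1}{2} and upper {\frac{1}{3}, 3} fail every I1-I6 pattern.

Key observation: with t_0 = -\frac{10}{11}, the constant factors (prefactor -10/11) combine into one prefactor.
Adjacent-term ratio: r(k) = \frac{1}{2} * (k+\frac{1}{3}) (k+3) / [(k+\frac{13}{6}) (k+1)] - rational; roots negated = parameters, x = \frac{1}{2}, C = -\frac{10}{11}.


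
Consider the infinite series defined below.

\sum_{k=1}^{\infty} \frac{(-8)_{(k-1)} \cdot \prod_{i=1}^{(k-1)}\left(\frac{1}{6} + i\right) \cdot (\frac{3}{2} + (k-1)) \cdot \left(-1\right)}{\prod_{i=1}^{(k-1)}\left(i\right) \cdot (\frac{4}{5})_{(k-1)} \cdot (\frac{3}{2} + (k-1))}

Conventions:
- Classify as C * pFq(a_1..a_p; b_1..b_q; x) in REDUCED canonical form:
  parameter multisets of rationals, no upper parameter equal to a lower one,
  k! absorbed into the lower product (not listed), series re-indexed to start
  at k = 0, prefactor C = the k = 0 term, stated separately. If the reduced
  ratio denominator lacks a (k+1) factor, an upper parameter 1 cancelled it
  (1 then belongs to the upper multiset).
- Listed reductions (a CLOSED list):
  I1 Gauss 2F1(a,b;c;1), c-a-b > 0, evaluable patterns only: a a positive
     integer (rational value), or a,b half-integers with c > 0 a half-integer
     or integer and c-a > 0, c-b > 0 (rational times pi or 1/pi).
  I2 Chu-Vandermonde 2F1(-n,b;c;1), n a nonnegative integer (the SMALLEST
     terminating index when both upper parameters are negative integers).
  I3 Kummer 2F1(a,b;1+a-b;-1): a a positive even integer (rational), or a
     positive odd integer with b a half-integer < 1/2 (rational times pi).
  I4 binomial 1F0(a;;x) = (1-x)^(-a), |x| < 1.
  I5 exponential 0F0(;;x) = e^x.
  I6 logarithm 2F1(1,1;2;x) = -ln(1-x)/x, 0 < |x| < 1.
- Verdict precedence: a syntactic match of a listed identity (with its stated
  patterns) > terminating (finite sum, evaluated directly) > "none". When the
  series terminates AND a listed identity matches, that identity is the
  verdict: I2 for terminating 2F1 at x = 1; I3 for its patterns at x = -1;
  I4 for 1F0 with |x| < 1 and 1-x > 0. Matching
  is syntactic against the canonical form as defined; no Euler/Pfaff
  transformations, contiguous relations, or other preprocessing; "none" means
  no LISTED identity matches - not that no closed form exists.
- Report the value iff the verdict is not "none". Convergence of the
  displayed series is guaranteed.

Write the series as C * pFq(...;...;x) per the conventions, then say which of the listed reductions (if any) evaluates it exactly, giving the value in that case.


Classification (C = -1): 2F1 with upper {-8, \frac{7}{6}}, lower {\frac{4}{5}}, argument x = 1. Verdict: Vandermonde's identity (I2) matches (terminating 2F1 at x = 1 with n = 8, b = 7/6, c = \frac{4}{5}). Sum: \frac{238427059871}{8585229533184}.

The tell: from the first term -1: the running product (C = -1, x = 1) telescopes to a rising factorial.
Step ratio: r(k) = 1 * (k-8) (k+\frac{7}{6}) / [(k+\frac{4}{5}) (k+1)] - rational; roots negated = parameters, x = 1, C = -1.


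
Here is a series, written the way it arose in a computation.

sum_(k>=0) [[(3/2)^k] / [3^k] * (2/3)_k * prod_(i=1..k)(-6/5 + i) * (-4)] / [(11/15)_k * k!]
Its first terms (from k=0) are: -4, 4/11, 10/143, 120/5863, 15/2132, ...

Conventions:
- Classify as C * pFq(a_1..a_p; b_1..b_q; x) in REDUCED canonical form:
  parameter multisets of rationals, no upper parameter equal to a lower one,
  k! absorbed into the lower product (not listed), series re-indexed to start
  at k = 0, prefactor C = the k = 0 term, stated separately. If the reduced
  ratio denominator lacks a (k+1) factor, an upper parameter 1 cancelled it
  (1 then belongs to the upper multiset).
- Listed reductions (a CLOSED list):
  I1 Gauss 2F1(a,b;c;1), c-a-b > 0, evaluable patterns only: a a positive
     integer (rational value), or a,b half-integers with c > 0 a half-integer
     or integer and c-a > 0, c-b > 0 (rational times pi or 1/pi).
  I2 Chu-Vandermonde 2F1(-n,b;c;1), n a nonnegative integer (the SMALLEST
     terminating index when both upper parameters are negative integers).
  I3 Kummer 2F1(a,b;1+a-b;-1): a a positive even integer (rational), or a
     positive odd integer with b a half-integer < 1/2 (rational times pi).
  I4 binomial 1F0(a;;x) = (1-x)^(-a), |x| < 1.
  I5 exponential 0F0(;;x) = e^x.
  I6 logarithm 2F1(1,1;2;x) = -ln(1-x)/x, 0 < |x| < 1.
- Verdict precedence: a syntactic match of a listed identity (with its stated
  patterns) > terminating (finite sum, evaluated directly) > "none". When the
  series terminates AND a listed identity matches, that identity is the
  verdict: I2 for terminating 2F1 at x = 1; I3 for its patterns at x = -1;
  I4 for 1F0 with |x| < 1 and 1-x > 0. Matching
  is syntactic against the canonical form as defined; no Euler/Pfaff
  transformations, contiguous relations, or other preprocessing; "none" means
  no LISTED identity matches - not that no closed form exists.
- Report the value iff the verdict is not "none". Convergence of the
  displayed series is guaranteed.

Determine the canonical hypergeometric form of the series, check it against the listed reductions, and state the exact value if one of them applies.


The series (x = 1/2) is 2F1: upper {-1/5, 2/3}, lower {11/15}, prefactor -4. Verdict: none here - no I1-I6 shape fits x = 1/2 with lower {11/15}.

The tell: with t_0 = -4, the running product (C = -4, x = 1/2) telescopes to a rising factorial.
Adjacent-term ratio: r(k) = (1/2) * (k-1/5) (k+2/3) / [(k+11/15) (k+1)] - rational; roots negated = parameters, x = (1/2), C = -4.


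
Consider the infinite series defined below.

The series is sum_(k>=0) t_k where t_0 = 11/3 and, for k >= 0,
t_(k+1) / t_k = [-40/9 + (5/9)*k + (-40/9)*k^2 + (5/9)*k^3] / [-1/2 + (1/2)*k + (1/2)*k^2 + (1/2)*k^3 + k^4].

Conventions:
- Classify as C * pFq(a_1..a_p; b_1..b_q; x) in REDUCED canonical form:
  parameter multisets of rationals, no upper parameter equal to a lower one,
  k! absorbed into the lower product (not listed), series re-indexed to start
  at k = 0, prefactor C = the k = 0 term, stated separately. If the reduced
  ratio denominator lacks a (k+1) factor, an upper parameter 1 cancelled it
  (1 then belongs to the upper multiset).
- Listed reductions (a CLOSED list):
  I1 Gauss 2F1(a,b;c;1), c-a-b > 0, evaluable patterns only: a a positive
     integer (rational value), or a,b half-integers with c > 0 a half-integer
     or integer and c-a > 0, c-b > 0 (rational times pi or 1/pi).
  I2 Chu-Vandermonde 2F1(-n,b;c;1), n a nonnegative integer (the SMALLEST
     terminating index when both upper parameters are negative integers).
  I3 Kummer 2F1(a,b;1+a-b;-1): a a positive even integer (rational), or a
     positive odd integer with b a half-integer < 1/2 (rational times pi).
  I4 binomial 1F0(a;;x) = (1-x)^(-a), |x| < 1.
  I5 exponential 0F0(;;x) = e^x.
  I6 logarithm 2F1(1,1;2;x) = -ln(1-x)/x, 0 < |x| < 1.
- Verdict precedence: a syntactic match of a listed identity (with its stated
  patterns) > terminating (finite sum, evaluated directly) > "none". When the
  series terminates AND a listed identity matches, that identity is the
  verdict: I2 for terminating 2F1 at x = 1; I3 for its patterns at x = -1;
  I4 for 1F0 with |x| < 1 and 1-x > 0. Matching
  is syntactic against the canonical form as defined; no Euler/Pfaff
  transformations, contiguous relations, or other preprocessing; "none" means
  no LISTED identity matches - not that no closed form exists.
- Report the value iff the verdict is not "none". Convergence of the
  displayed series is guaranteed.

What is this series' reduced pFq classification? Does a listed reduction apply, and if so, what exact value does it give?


With C = 11/3: the canonical form is 1F1(-8; -1/2; 5/9). Verdict: terminating - upper -8 stops the sum at k = 8; the 9 terms are added exactly. Hence: -6209021762093/317297380491.

Structural cue: t_0 being 11/3, the expanded ratio factors over Q; C = 11/3, roots give parameters.
Adjacent-term ratio: r(k) = (5/9) * (k-8) / [(k-1/2) (k+1)] - rational; roots negated = parameters, x = (5/9), C = 11/3.


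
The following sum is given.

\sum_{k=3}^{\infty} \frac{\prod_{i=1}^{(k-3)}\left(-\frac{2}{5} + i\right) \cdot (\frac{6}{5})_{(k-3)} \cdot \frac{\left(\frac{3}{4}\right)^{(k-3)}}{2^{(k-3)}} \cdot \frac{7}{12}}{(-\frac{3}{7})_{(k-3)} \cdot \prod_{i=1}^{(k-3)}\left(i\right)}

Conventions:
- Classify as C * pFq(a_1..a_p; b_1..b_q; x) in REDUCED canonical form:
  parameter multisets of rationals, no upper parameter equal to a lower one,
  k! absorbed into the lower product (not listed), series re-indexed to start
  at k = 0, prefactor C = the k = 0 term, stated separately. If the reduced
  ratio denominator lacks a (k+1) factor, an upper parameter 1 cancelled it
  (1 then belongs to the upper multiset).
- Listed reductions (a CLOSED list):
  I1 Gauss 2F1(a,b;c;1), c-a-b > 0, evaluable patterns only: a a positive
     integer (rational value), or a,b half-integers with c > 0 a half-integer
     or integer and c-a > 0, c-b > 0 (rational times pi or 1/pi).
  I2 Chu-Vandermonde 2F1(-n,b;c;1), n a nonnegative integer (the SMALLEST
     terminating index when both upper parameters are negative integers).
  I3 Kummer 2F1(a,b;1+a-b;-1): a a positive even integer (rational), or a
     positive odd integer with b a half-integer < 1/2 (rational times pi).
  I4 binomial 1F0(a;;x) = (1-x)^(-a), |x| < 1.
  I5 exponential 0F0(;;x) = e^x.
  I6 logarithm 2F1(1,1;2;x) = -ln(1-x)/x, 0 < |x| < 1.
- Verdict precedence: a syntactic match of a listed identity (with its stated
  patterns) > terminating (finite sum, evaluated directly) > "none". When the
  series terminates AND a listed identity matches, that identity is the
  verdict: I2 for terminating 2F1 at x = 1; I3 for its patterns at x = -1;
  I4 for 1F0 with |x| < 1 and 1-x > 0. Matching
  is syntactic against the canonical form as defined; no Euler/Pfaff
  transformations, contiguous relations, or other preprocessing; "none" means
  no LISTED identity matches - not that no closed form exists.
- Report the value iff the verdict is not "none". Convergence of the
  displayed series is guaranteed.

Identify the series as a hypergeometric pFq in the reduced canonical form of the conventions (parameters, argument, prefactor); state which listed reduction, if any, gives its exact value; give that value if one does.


First insight: t_0 being \frac{7}{12}, the running product (C = 7/12, x = 3/8) telescopes to a rising factorial.
Ratio: r(k) = \frac{3}{8} * (k+\frac{3}{5}) (k+\frac{6}{5}) / [(k-\frac{3}{7}) (k+1)] - rational in k. x = \frac{3}{8}; t_0 = \frac{7}{12}; negate the roots.

Classification (C = \frac{7}{12}): 2F1 with upper {\frac{3}{5}, \frac{6}{5}}, lower {-\frac{3}{7}}, argument x = \frac{3}{8}. Verdict: none. No listed pattern accepts 2F1(\frac{3}{5}, \frac{6}{5}; -\frac{3}{7}; \frac{3}{8}).


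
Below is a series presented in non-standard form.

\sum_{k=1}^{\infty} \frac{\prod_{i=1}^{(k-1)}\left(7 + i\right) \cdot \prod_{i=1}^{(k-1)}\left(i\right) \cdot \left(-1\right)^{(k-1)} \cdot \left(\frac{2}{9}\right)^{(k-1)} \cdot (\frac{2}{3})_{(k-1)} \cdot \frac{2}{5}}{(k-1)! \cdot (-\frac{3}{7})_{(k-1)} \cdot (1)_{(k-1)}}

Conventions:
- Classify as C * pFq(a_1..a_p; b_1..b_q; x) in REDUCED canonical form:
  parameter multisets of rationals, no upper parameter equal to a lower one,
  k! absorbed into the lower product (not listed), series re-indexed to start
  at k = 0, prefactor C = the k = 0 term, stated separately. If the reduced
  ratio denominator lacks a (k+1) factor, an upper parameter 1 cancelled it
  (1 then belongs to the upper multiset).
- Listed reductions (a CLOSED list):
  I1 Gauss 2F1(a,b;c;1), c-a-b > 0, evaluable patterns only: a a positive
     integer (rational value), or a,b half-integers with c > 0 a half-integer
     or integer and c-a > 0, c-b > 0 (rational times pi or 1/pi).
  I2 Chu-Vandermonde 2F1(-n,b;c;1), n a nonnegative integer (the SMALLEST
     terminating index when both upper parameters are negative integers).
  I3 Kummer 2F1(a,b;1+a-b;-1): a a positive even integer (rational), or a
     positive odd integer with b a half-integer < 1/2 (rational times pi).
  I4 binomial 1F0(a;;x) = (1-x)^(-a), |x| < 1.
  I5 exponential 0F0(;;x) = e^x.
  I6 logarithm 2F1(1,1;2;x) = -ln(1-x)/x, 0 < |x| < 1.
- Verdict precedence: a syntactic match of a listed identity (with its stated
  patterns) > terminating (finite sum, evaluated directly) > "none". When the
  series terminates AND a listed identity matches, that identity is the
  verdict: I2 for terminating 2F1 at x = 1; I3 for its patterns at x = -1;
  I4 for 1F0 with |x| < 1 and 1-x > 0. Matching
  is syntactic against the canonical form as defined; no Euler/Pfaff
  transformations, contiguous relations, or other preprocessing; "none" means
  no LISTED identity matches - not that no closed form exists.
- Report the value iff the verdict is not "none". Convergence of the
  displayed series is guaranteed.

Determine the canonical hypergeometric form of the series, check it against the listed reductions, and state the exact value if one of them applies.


Canonical form: C = \frac{2}{5} times 2F1 with upper {\frac{2}{3}, 8}, lower {-\frac{3}{7}}, x = -\frac{2}{9}. Verdict: none. A 2F1 with upper {\frac{2}{3}, 8} fits none of I1-I6 at x = -\frac{2}{9}; the sum runs forever.

Structural cue: t_0 being \frac{2}{5}, the running product (prefactor 2/5) telescopes to a rising factorial.
Adjacent-term ratio: r(k) = -\frac{2}{9} * (k+\frac{2}{3}) (k+8) / [(k-\frac{3}{7}) (k+1)] - poly over poly, x = -\frac{2}{9} from leading terms; C = \frac{2}{5} at k = 0.


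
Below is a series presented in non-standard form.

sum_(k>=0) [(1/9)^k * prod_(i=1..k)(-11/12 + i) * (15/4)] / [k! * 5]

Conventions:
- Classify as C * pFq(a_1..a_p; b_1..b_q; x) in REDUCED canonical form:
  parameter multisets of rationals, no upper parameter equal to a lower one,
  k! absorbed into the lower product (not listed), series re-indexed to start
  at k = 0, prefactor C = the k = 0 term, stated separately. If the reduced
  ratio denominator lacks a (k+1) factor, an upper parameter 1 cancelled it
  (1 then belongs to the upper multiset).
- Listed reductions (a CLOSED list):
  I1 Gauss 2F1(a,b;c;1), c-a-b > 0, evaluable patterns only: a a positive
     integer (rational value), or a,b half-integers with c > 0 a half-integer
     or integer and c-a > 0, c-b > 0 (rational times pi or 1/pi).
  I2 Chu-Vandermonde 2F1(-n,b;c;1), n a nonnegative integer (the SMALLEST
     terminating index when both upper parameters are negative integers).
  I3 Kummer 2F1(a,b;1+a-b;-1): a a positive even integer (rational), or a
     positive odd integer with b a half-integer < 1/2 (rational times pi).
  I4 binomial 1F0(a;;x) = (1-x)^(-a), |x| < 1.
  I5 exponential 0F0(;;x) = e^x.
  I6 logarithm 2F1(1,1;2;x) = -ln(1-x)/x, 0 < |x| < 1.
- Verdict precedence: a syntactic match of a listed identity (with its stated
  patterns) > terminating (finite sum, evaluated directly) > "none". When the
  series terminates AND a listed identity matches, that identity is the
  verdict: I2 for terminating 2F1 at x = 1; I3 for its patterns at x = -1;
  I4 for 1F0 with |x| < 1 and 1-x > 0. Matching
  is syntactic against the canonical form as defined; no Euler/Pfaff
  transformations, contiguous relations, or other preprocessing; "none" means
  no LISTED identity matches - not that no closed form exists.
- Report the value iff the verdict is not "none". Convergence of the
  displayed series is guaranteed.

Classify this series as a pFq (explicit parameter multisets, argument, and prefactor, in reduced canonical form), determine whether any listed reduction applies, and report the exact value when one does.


Classification (C = 3/4): 1F0 with upper {1/12}, lower {-}, argument x = 1/9. Verdict: the binomial series (I4) applies (the 1F0 binomial series: exponent -1/12, x = 1/9). Sum: (3/4) * (8/9)^(-1/12).

The tell: t_0 = 3/4 here, and the running product (C = 3/4, x = 1/9) telescopes to a rising factorial.
Ratio: r(k) = (1/9) * (k+1/12) / [(k+1)] ; factor over Q: parameters, x = (1/9), and C = 3/4.


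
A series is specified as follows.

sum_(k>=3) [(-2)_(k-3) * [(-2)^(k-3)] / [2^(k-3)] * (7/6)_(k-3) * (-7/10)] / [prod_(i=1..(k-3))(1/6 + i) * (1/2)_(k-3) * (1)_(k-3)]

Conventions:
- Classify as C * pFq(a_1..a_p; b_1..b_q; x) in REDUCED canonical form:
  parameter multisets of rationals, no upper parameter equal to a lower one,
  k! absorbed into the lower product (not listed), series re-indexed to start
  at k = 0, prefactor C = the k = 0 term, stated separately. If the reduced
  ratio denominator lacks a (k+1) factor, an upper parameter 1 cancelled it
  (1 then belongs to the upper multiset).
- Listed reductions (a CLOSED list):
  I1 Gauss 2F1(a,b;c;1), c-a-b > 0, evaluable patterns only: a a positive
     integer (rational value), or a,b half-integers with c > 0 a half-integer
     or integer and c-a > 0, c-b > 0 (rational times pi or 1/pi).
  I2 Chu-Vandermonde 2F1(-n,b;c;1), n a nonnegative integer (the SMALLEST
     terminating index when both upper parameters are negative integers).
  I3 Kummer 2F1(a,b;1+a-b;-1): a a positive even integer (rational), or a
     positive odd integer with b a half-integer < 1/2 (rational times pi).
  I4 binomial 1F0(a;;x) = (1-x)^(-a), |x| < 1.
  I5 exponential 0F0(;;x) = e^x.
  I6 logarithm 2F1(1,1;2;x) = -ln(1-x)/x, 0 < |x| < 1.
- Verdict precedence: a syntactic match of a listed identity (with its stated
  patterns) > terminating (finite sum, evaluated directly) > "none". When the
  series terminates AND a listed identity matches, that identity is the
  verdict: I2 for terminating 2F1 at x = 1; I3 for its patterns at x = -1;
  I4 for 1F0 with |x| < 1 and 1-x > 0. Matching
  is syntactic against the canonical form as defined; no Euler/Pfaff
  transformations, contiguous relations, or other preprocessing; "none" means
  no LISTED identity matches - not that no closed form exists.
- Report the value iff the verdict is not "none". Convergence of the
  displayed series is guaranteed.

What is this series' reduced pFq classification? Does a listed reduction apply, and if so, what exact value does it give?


x = -1 here; the reduced form reads 1F1, upper {-2}, lower {1/2}, C = -7/10. Verdict: terminating - no listed pattern fits, but -2 in the upper list cuts the series at k = 2; direct evaluation. Value: -133/30.

Key observation: x = (-1) and the lower running product (C = -7/10) is a rising factorial.
Step ratio: r(k) = (-1) * (k-2) / [(k+1/2) (k+1)] - rational in k. x = (-1); t_0 = -7/10; negate the roots.


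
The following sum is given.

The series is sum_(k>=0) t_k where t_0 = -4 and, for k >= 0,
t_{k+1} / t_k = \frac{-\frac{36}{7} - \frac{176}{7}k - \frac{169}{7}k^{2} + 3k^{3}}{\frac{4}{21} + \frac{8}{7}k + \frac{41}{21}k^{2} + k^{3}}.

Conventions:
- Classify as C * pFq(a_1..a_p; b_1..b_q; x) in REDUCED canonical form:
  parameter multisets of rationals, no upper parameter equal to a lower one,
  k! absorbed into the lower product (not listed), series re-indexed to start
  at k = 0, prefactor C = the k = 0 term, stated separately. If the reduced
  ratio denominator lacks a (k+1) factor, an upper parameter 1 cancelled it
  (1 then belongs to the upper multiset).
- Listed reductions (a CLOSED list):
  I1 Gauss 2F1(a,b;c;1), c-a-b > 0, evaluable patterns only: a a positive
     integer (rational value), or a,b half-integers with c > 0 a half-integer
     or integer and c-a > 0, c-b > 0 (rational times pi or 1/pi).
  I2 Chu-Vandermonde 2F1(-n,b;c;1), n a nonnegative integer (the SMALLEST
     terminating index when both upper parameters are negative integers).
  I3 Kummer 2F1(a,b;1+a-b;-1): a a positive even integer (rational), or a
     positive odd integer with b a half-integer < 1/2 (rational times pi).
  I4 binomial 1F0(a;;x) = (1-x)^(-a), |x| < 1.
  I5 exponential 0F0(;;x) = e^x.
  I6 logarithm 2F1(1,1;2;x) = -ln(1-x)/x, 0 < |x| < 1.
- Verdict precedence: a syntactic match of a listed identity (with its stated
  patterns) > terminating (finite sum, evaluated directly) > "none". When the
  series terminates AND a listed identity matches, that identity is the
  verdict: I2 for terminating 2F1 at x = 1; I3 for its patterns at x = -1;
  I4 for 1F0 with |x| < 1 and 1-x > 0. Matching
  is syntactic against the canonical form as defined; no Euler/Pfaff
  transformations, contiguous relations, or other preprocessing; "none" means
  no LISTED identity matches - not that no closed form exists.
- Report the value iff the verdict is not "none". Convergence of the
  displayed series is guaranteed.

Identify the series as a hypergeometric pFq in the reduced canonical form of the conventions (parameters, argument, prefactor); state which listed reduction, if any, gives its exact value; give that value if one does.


This is -4 * 1F0(-9; -; 3) in reduced canonical form. Verdict: terminating - no listed pattern fits, but -9 in the upper list cuts the series at k = 9; direct evaluation. Sum: 2048.

First insight: t_0 being -4, the parameter 2/7 appears in both the upper and lower lists and cancels (alongside the other common factor).
Step ratio: r(k) = 3 * (k-9) / [(k+1)] ; factor over Q: parameters, x = 3, and C = -4.


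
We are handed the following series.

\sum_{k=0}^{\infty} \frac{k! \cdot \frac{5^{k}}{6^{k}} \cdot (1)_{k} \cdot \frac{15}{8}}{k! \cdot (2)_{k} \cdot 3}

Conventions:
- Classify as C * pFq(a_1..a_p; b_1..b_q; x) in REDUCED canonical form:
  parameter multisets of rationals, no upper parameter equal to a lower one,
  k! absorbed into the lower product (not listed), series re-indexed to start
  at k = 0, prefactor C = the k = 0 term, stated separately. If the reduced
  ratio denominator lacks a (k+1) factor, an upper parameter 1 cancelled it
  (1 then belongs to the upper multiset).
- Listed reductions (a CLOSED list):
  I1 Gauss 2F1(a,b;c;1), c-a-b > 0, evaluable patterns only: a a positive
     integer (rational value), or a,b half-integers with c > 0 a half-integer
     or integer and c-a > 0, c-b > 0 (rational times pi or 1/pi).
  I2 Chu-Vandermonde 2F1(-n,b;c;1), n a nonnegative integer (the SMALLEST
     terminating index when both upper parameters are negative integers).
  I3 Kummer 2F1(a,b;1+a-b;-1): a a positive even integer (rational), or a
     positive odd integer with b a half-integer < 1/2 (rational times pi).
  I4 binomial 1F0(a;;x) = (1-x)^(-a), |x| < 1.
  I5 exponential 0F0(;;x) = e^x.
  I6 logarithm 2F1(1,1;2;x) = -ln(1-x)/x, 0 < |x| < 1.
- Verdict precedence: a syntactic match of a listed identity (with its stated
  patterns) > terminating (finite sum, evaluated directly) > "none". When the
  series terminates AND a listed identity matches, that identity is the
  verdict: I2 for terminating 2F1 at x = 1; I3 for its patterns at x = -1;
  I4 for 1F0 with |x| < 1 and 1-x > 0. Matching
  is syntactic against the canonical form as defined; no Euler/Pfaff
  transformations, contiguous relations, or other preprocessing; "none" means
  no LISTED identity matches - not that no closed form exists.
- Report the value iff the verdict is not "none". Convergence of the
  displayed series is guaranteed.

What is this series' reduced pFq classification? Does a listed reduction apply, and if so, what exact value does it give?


This is \frac{5}{8} * 2F1(1, 1; 2; \frac{5}{6}) in reduced canonical form. Verdict: logarithm (I6) applies (the logarithm: parameters (1,1;2), x = \frac{5}{6}). Its exact value is \left(-\frac{3}{4}\right) \cdot \ln\left(\frac{1}{6}\right).

The tell: t_0 being \frac{5}{8}, the constant factors (C = 5/8) combine into one prefactor.
Ratio: r(k) = \frac{5}{6} * (k+1) (k+1) / [(k+2) (k+1)] - rational in k, leading ratio \frac{5}{6}; with t_0 = \frac{5}{8}, classification follows.


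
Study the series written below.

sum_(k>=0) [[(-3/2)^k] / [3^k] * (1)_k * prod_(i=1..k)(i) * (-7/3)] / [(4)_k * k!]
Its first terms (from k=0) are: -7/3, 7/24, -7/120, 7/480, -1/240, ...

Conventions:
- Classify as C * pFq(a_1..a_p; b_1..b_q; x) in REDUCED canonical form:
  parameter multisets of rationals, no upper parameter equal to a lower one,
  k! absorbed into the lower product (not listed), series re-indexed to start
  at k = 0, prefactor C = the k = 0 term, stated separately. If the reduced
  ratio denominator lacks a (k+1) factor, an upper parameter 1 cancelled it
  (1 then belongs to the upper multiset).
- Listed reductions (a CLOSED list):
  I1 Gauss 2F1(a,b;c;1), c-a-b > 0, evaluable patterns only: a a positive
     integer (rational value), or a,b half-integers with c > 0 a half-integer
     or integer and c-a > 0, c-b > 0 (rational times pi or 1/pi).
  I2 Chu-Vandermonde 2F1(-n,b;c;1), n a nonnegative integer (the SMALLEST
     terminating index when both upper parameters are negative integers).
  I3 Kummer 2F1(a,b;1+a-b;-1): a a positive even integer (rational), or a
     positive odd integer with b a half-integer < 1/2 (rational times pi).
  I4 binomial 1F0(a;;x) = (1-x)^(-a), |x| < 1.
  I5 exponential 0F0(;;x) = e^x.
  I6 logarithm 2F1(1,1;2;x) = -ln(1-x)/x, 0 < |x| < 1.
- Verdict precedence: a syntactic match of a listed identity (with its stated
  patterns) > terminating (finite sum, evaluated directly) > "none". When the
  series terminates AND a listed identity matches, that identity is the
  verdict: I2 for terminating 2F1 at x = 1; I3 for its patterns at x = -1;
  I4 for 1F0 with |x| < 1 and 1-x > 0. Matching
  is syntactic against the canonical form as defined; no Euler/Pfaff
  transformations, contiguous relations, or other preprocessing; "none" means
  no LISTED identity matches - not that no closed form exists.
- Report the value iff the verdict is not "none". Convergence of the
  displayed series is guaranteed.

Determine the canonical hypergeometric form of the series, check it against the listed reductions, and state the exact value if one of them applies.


Canonical form: C = -7/3 times 2F1 with upper {1, 1}, lower {4}, x = -1/2. Verdict: none here - no I1-I6 shape fits x = -1/2 with lower {4}.

Structural cue: x = (-1/2) and the two k-th powers (C = -7/3, x = -1/2) combine into one argument.
Step ratio: r(k) = (-1/2) * (k+1) (k+1) / [(k+4) (k+1)] - rational in k, leading ratio (-1/2); with t_0 = -7/3, classification follows.


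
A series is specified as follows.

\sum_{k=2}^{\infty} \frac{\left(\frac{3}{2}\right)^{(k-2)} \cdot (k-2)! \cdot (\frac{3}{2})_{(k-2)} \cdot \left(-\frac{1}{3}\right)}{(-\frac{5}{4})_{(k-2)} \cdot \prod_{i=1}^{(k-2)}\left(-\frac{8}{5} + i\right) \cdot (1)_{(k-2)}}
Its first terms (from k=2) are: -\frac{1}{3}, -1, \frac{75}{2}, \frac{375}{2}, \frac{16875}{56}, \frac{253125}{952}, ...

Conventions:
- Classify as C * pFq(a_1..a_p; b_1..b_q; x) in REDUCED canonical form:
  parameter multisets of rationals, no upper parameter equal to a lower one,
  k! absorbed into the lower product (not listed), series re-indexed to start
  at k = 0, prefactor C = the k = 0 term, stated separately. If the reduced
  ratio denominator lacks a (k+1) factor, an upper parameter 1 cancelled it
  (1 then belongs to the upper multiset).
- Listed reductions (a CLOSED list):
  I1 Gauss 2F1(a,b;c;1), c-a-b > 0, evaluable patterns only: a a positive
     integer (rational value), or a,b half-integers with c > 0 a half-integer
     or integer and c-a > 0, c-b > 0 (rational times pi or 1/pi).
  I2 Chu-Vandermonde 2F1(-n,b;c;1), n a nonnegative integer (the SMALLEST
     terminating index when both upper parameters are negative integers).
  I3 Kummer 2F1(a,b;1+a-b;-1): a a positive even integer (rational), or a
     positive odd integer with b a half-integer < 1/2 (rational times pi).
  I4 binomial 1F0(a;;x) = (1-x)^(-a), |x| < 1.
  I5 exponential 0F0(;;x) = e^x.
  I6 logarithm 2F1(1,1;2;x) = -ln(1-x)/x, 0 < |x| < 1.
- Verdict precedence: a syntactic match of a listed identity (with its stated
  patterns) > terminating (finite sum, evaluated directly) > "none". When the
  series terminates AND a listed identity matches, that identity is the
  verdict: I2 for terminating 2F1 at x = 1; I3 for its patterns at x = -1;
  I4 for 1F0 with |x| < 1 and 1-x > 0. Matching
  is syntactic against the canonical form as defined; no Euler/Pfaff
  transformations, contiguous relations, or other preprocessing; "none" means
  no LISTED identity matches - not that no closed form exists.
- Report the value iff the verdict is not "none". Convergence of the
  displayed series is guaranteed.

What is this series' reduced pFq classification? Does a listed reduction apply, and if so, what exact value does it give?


Classification (C = -\frac{1}{3}): 2F2 with upper {1, \frac{3}{2}}, lower {-\frac{5}{4}, -\frac{3}{5}}, argument x = \frac{3}{2}. Verdict: none here - no I1-I6 shape fits x = \frac{3}{2} with lower {-\frac{5}{4}, -\frac{3}{5}}.

Structural cue: t_0 being -\frac{1}{3}, the factorial ratio (prefactor -1/3) (k+a-1)!/(a-1)! is a rising factorial (a)_k.
Consecutive-term ratio: r(k) = \frac{3}{2} * (k+1) (k+\frac{3}{2}) / [(k-\frac{5}{4}) (k-\frac{3}{5}) (k+1)] - rational in k, leading ratio \frac{3}{2}; with t_0 = -\frac{1}{3}, classification follows.


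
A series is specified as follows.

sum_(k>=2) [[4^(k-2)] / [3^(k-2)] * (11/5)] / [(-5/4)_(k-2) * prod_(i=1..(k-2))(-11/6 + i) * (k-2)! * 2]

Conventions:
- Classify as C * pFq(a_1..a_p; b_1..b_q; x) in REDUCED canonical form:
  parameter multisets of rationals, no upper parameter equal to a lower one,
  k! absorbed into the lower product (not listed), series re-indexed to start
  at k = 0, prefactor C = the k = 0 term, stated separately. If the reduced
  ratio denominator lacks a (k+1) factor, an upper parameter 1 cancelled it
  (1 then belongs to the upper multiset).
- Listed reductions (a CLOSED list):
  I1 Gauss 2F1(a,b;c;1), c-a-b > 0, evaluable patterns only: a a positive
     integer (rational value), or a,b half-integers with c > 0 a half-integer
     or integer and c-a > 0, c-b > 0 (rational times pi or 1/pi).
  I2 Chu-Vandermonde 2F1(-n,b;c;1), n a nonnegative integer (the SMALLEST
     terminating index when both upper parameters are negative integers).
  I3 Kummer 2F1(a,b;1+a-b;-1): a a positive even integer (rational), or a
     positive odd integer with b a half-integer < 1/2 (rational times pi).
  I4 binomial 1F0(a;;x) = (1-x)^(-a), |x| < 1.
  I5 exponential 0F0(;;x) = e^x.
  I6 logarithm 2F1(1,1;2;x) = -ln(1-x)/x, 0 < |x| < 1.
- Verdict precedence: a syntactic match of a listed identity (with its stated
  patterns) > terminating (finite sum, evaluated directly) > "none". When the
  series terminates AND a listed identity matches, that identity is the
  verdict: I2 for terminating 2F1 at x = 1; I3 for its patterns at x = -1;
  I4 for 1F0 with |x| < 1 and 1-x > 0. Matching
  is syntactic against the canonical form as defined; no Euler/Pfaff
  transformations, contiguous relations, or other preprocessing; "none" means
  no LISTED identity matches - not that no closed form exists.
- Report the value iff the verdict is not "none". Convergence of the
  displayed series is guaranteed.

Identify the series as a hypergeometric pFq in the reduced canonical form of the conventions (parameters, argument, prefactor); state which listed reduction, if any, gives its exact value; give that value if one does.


At argument 4/3: a 0F2 with upper {-}, lower {-5/4, -5/6}, scaled by C = 11/10. Verdict: none. No listed pattern accepts 0F2(-; -5/4, -5/6; 4/3).

First insight: t_0 = 11/10 here, and the lower running product (prefactor 11/10) is a rising factorial.
Step ratio: r(k) = (4/3) * 1 / [(k-5/4) (k-5/6) (k+1)] - rational; roots negated = parameters, x = (4/3), C = 11/10.


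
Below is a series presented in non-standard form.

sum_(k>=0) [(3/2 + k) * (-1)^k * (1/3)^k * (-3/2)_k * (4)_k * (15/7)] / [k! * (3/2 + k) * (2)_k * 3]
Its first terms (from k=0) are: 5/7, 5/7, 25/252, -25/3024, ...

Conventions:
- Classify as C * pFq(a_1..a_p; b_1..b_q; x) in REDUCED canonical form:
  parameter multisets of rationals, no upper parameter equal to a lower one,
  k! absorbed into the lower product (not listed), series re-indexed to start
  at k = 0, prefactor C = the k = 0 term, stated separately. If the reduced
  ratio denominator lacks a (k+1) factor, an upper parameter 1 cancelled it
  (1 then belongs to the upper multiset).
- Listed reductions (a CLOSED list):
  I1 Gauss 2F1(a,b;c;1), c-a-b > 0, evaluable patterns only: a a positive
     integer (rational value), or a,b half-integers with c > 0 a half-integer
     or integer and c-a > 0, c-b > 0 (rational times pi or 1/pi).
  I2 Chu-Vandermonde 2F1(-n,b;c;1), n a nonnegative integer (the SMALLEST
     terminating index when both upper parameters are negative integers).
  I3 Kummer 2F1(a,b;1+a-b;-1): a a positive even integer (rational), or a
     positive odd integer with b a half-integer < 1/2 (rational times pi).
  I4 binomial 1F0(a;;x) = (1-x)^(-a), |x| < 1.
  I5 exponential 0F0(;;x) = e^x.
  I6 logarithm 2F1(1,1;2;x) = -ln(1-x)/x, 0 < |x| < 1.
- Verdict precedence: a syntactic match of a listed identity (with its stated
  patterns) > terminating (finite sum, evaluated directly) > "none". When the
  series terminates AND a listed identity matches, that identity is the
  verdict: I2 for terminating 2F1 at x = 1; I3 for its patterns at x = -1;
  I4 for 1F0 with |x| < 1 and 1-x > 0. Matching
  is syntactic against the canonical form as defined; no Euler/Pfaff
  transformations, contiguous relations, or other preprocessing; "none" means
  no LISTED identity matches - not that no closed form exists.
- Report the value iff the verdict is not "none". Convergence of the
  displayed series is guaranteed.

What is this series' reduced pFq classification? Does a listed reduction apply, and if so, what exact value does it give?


Key observation: t_0 = 5/7 here, and the constant factors (prefactor 5/7) combine into one prefactor.
Ratio: r(k) = (-1/3) * (k-3/2) (k+4) / [(k+2) (k+1)] - poly over poly, x = (-1/3) from leading terms; C = 5/7 at k = 0.

Prefactor 5/7, argument -1/3: 2F1 with upper {-3/2, 4} over lower {2}. Verdict: none. A 2F1 with upper {-3/2, 4} fits none of I1-I6 at x = -1/3; the sum runs forever.


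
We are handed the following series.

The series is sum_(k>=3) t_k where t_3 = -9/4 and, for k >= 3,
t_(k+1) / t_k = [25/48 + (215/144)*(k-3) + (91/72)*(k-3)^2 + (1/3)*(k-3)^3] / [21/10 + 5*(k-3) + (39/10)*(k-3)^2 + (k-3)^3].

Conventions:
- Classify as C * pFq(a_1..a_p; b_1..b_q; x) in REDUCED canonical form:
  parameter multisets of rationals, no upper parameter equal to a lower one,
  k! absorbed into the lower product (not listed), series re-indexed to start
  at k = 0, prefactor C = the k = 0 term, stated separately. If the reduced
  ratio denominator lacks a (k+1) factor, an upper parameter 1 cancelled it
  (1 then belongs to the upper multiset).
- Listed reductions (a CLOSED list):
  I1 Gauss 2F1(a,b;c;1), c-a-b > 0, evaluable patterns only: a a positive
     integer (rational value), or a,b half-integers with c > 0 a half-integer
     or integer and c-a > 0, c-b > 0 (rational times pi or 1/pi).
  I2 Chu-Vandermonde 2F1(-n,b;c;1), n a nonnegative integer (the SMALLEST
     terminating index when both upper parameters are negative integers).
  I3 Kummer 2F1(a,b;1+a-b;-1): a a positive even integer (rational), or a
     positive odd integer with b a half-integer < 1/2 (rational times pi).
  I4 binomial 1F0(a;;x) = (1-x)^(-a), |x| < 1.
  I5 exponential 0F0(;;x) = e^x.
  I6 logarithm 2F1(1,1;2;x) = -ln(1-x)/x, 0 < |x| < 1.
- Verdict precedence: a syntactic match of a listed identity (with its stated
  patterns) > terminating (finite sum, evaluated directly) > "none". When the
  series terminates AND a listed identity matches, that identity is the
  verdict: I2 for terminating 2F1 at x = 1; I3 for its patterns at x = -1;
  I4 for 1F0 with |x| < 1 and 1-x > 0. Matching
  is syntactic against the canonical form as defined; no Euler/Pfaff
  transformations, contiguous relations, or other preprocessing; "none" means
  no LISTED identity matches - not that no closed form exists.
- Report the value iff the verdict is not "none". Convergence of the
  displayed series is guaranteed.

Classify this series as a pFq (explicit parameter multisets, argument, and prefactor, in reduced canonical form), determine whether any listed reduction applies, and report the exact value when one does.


The series (x = 1/3) is 2F1: upper {5/8, 5/3}, lower {7/5}, prefactor -9/4. Verdict: none here - no I1-I6 shape fits x = 1/3 with lower {7/5}.

First insight: from the first term -9/4: cancel k + 3/2 from the displayed ratio first; then C = -9/4.
Term ratio: r(k) = (1/3) * (k+5/8) (k+5/3) / [(k+7/5) (k+1)] ; factor over Q: parameters, x = (1/3), and C = -9/4.
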